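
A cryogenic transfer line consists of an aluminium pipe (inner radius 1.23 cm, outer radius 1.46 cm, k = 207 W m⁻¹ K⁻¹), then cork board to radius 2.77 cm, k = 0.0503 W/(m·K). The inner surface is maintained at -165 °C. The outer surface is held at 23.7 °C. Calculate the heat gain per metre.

Q' = 93.1 W/m

Treat each layer as a resistance in series:
  R'_aluminium = ln(0.0146/0.0123)/(2πk) = 0.1714/(2π·207) = 1.318×10^-4 m·K/W
  R'_cork board = ln(0.0277/0.0146)/(2πk) = 0.6404/(2π·0.0503) = 2.026 m·K/W
ΣR = 1.318×10^-4 + 2.026 = 2.026 m·K/W
Q' = ΔT/ΣR = (-165 °C − 23.7 °C)/2.026 = -93.1 W/m
(Negative Q' ⇒ heat flows inward; heat gain = 93.1 W/m.)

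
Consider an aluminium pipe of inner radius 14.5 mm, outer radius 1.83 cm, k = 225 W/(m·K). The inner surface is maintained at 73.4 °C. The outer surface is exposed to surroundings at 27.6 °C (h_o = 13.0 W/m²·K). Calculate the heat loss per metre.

Q' = 68.4 W/m

Series thermal resistances, inner to outer:
  R'_aluminium = ln(0.0183/0.0145)/(2πk) = 0.2328/(2π·225) = 1.646×10^-4 m·K/W
  R'_conv,out = 1/(2πr h) = 1/(2π·0.0183·13.0) = 0.6690 m·K/W
ΣR = 1.646×10^-4 + 0.6690 = 0.6692 m·K/W
Q' = ΔT/ΣR = (73.4 °C − 27.6 °C)/0.6692 = 68.4 W/m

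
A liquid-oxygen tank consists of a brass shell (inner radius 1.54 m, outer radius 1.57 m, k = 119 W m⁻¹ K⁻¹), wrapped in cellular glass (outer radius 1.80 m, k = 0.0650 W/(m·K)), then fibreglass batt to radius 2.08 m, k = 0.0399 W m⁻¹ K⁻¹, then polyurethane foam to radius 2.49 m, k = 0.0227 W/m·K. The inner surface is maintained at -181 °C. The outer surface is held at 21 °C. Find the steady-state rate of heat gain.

Q = 384 W

Series thermal resistances, inner to outer:
  R_brass = (1/1.54 − 1/1.57)/(4πk) = 0.01241/(4π·119) = 8.297×10^-6 K/W
  R_cellular glass = (1/1.57 − 1/1.80)/(4πk) = 0.08139/(4π·0.0650) = 0.09964 K/W
  R_fibreglass batt = (1/1.80 − 1/2.08)/(4πk) = 0.07479/(4π·0.0399) = 0.1492 K/W
  R_polyurethane foam = (1/2.08 − 1/2.49)/(4πk) = 0.07916/(4π·0.0227) = 0.2775 K/W
ΣR = 8.297×10^-6 + 0.09964 + 0.1492 + 0.2775 = 0.5263 K/W
Q = ΔT/ΣR = (-181 °C − 21 °C)/0.5263 = -384 W
(Negative Q ⇒ heat flows inward; heat gain = 384 W.)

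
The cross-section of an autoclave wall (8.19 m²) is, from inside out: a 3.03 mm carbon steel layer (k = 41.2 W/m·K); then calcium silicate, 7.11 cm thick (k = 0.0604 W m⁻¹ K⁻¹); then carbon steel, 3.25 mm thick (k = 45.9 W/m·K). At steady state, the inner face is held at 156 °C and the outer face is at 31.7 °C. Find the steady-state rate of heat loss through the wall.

Series thermal resistances, inner to outer:
  R_carbon steel = L/(kA) = 0.00303/(41.2·8.19) = 8.980×10^-6 K/W
  R_calcium silicate = L/(kA) = 0.0711/(0.0604·8.19) = 0.1437 K/W
  R_carbon steel = L/(kA) = 0.00325/(45.9·8.19) = 8.645×10^-6 K/W
ΣR = 8.980×10^-6 + 0.1437 + 8.645×10^-6 = 0.1437 K/W
Q = ΔT/ΣR = (156 °C − 31.7 °C)/0.1437 = 865 W

Q = 865 W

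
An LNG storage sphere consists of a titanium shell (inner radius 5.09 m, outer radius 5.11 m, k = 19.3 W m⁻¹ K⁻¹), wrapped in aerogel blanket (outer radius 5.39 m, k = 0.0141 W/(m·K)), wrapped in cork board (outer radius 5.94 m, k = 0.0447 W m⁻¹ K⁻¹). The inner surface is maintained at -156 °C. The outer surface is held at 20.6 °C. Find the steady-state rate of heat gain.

Q = 2.01 kW

Treat each layer as a resistance in series:
  R_titanium = (1/5.09 − 1/5.11)/(4πk) = 7.689×10^-4/(4π·19.3) = 3.170×10^-6 K/W
  R_aerogel blanket = (1/5.11 − 1/5.39)/(4πk) = 0.01017/(4π·0.0141) = 0.05737 K/W
  R_cork board = (1/5.39 − 1/5.94)/(4πk) = 0.01718/(4π·0.0447) = 0.03058 K/W
ΣR = 3.170×10^-6 + 0.05737 + 0.03058 = 0.08795 K/W
Q = ΔT/ΣR = (-156 °C − 20.6 °C)/0.08795 = -2010 W
(Negative Q ⇒ heat flows inward; heat gain = 2010 W.)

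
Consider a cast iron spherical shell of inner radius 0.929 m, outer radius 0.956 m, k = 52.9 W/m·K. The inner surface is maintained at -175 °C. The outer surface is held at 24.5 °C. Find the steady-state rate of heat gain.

Q = 4πk·ΔT/(1/r₁ − 1/r₂) = 4π × 52.9 × 199.5 / (1/0.929 − 1/0.956) = 4.36×10^6 W

Q = 4.36×10^6 W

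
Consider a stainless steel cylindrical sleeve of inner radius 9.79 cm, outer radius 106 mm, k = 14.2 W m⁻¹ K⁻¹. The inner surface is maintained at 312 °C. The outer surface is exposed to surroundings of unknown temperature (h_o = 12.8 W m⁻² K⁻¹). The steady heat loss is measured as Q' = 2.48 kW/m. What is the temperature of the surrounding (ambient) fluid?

Sum the resistances:
  R'_stainless steel = ln(0.106/0.0979)/(2πk) = 0.07949/(2π·14.2) = 8.910×10^-4 m·K/W
  R'_conv,out = 1/(2πr h) = 1/(2π·0.106·12.8) = 0.1173 m·K/W
ΣR = 0.1182 m·K/W
ΔT = Q'·ΣR = 2480 × 0.1182 = 293.1 K
Heat flows outward, so T_out = T_in − ΔT = 312 − 293.1 = 18.9 °C

T_out = 18.9 °C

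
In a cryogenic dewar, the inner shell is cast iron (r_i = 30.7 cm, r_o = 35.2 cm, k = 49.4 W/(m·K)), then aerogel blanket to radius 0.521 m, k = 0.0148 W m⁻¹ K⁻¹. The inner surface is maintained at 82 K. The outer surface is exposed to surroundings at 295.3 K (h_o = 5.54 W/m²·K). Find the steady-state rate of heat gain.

Q = 42.6 W

Resistance network (inner→outer):
  R_cast iron = (1/0.307 − 1/0.352)/(4πk) = 0.4164/(4π·49.4) = 6.708×10^-4 K/W
  R_aerogel blanket = (1/0.352 − 1/0.521)/(4πk) = 0.9215/(4π·0.0148) = 4.955 K/W
  R_conv,out = 1/(4πr²h) = 1/(4π·0.521²·5.54) = 0.05292 K/W
ΣR = 6.708×10^-4 + 4.955 + 0.05292 = 5.009 K/W
Q = ΔT/ΣR = (82 K − 295.3 K)/5.009 = -42.6 W
(Negative Q ⇒ heat flows inward; heat gain = 42.6 W.)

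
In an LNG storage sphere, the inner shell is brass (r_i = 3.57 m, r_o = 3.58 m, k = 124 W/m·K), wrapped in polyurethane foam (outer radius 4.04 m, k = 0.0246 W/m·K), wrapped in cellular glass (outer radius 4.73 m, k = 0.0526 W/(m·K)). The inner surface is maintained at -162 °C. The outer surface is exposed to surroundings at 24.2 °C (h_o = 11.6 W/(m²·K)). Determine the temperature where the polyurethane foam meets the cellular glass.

T = -40.6 °C

Series thermal resistances, inner to outer:
  R_brass = (1/3.57 − 1/3.58)/(4πk) = 7.824×10^-4/(4π·124) = 5.021×10^-7 K/W
  R_polyurethane foam = (1/3.58 − 1/4.04)/(4πk) = 0.03180/(4π·0.0246) = 0.1029 K/W
  R_cellular glass = (1/4.04 − 1/4.73)/(4πk) = 0.03611/(4π·0.0526) = 0.05463 K/W
  R_conv,out = 1/(4πr²h) = 1/(4π·4.73²·11.6) = 3.066×10^-4 K/W
ΣR = 5.021×10^-7 + 0.1029 + 0.05463 + 3.066×10^-4 = 0.1578 K/W
Q = ΔT/ΣR = (-162 °C − 24.2 °C)/0.1578 = -1180 W
From the inner boundary to the polyurethane foam/cellular glass interface, ΣR_partial = 0.1029 K/W.
T_interface = T_in − Q·ΣR_partial = -162 °C − (-1180)(0.1029) = -40.6 °C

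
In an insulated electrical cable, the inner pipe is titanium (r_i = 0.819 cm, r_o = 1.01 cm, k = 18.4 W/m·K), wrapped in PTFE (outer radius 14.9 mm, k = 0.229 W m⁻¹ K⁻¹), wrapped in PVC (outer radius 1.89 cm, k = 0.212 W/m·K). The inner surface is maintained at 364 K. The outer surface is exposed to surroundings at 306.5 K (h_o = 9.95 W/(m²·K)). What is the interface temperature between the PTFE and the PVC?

T = 351.9 K

Resistance network (inner→outer):
  R'_titanium = ln(0.0101/0.00819)/(2πk) = 0.2096/(2π·18.4) = 0.001813 m·K/W
  R'_PTFE = ln(0.0149/0.0101)/(2πk) = 0.3888/(2π·0.229) = 0.2702 m·K/W
  R'_PVC = ln(0.0189/0.0149)/(2πk) = 0.2378/(2π·0.212) = 0.1785 m·K/W
  R'_conv,out = 1/(2πr h) = 1/(2π·0.0189·9.95) = 0.8463 m·K/W
ΣR = 0.001813 + 0.2702 + 0.1785 + 0.8463 = 1.297 m·K/W
Q' = ΔT/ΣR = (364 K − 306.5 K)/1.297 = 44.33 W/m
From the inner boundary to the PTFE/PVC interface, ΣR_partial = 0.2720 m·K/W.
T_interface = T_in − Q'·ΣR_partial = 364 K − (44.33)(0.2720) = 351.9 K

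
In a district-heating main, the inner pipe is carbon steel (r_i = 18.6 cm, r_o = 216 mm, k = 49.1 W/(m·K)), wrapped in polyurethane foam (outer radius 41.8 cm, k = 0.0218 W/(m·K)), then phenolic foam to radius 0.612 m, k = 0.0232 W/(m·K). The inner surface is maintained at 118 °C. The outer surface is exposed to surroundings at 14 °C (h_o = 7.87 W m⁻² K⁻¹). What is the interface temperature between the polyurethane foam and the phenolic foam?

Treat each layer as a resistance in series:
  R'_carbon steel = ln(0.216/0.186)/(2πk) = 0.1495/(2π·49.1) = 4.847×10^-4 m·K/W
  R'_polyurethane foam = ln(0.418/0.216)/(2πk) = 0.6602/(2π·0.0218) = 4.820 m·K/W
  R'_phenolic foam = ln(0.612/0.418)/(2πk) = 0.3813/(2π·0.0232) = 2.615 m·K/W
  R'_conv,out = 1/(2πr h) = 1/(2π·0.612·7.87) = 0.03304 m·K/W
ΣR = 4.847×10^-4 + 4.820 + 2.615 + 0.03304 = 7.469 m·K/W
Q' = ΔT/ΣR = (118 °C − 14 °C)/7.469 = 13.92 W/m
From the inner boundary to the polyurethane foam/phenolic foam interface, ΣR_partial = 4.820 m·K/W.
T_interface = T_in − Q'·ΣR_partial = 118 °C − (13.92)(4.820) = 50.9 °C

T = 50.9 °C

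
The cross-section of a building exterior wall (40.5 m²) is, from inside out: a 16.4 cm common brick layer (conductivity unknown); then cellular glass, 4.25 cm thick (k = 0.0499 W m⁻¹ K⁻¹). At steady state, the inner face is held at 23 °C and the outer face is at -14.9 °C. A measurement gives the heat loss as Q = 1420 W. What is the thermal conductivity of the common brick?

k = 0.715 W/m·K

ΣR = ΔT/Q = |23 − -14.9|/1420 = 0.02669 K/W
Known resistances:
  R_cellular glass = L/(kA) = 0.0425/(0.0499·40.5) = 0.02103 K/W
R_common brick = ΣR − ΣR_known = 0.02669 − 0.02103 = 0.005660 K/W
L/(kA) = 0.005660 ⇒ k = 0.164/(0.005660·40.5) = 0.715 W/m·K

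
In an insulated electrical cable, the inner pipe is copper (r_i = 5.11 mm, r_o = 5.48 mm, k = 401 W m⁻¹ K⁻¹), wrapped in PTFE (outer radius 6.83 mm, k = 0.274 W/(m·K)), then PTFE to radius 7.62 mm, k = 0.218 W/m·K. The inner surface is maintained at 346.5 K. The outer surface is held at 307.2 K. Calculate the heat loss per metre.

Treat each layer as a resistance in series:
  R'_copper = ln(0.00548/0.00511)/(2πk) = 0.06991/(2π·401) = 2.775×10^-5 m·K/W
  R'_PTFE = ln(0.00683/0.00548)/(2πk) = 0.2202/(2π·0.274) = 0.1279 m·K/W
  R'_PTFE = ln(0.00762/0.00683)/(2πk) = 0.1095/(2π·0.218) = 0.07991 m·K/W
ΣR = 2.775×10^-5 + 0.1279 + 0.07991 = 0.2078 m·K/W
Q' = ΔT/ΣR = (346.5 K − 307.2 K)/0.2078 = 189 W/m

Q' = 189 W/m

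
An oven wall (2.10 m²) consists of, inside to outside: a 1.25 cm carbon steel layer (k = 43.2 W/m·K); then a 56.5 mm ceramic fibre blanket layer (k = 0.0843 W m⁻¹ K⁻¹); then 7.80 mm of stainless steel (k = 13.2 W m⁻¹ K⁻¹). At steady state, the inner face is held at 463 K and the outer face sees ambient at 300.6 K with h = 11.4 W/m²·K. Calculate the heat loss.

Resistance network (inner→outer):
  R_carbon steel = L/(kA) = 0.0125/(43.2·2.10) = 1.378×10^-4 K/W
  R_ceramic fibre blanket = L/(kA) = 0.0565/(0.0843·2.10) = 0.3192 K/W
  R_stainless steel = L/(kA) = 0.00780/(13.2·2.10) = 2.814×10^-4 K/W
  R_conv,out = 1/(hA) = 1/(11.4·2.10) = 0.04177 K/W
ΣR = 1.378×10^-4 + 0.3192 + 2.814×10^-4 + 0.04177 = 0.3614 K/W
Q = ΔT/ΣR = (463 K − 300.6 K)/0.3614 = 449 W

Q = 449 W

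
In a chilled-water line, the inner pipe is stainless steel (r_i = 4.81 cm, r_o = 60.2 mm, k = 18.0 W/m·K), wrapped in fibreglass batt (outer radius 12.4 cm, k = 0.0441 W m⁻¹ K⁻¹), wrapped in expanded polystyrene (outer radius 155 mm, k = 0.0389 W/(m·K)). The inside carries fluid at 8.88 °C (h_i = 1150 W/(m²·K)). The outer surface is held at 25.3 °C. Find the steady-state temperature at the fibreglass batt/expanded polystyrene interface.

T = 21.0 °C

Resistance network (inner→outer):
  R'_conv,in = 1/(2πr h) = 1/(2π·0.0481·1150) = 0.002877 m·K/W
  R'_stainless steel = ln(0.0602/0.0481)/(2πk) = 0.2244/(2π·18.0) = 0.001984 m·K/W
  R'_fibreglass batt = ln(0.124/0.0602)/(2πk) = 0.7226/(2π·0.0441) = 2.608 m·K/W
  R'_expanded polystyrene = ln(0.155/0.124)/(2πk) = 0.2231/(2π·0.0389) = 0.9130 m·K/W
ΣR = 0.002877 + 0.001984 + 2.608 + 0.9130 = 3.526 m·K/W
Q' = ΔT/ΣR = (8.88 °C − 25.3 °C)/3.526 = -4.657 W/m
From the inner boundary to the fibreglass batt/expanded polystyrene interface, ΣR_partial = 2.613 m·K/W.
T_interface = T_in − Q'·ΣR_partial = 8.88 °C − (-4.657)(2.613) = 21.0 °C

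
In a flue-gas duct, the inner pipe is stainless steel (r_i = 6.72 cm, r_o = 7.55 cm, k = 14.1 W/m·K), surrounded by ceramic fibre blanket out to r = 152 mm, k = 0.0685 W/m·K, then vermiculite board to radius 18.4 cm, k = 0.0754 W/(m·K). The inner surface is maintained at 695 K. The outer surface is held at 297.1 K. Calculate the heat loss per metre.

Series thermal resistances, inner to outer:
  R'_stainless steel = ln(0.0755/0.0672)/(2πk) = 0.1165/(2π·14.1) = 0.001315 m·K/W
  R'_ceramic fibre blanket = ln(0.152/0.0755)/(2πk) = 0.6997/(2π·0.0685) = 1.626 m·K/W
  R'_vermiculite board = ln(0.184/0.152)/(2πk) = 0.1911/(2π·0.0754) = 0.4033 m·K/W
ΣR = 0.001315 + 1.626 + 0.4033 = 2.031 m·K/W
Q' = ΔT/ΣR = (695 K − 297.1 K)/2.031 = 196 W/m

Q' = 196 W/m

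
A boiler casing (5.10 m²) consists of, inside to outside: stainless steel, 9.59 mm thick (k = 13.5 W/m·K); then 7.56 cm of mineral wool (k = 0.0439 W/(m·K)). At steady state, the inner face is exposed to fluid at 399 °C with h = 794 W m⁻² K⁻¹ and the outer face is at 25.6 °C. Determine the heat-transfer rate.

Series thermal resistances, inner to outer:
  R_conv,in = 1/(hA) = 1/(794·5.10) = 2.470×10^-4 K/W
  R_stainless steel = L/(kA) = 0.00959/(13.5·5.10) = 1.393×10^-4 K/W
  R_mineral wool = L/(kA) = 0.0756/(0.0439·5.10) = 0.3377 K/W
ΣR = 2.470×10^-4 + 1.393×10^-4 + 0.3377 = 0.3381 K/W
Q = ΔT/ΣR = (399 °C − 25.6 °C)/0.3381 = 1100 W

Q = 1100 W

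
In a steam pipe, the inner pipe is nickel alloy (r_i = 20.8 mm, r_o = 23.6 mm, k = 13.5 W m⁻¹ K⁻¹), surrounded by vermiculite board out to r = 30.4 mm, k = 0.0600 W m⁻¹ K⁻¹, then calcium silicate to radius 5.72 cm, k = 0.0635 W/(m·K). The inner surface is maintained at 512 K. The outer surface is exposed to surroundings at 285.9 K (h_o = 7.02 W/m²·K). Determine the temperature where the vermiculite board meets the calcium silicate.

T = 455 K

Treat each layer as a resistance in series:
  R'_nickel alloy = ln(0.0236/0.0208)/(2πk) = 0.1263/(2π·13.5) = 0.001489 m·K/W
  R'_vermiculite board = ln(0.0304/0.0236)/(2πk) = 0.2532/(2π·0.0600) = 0.6716 m·K/W
  R'_calcium silicate = ln(0.0572/0.0304)/(2πk) = 0.6321/(2π·0.0635) = 1.584 m·K/W
  R'_conv,out = 1/(2πr h) = 1/(2π·0.0572·7.02) = 0.3964 m·K/W
ΣR = 0.001489 + 0.6716 + 1.584 + 0.3964 = 2.653 m·K/W
Q' = ΔT/ΣR = (512 K − 285.9 K)/2.653 = 85.22 W/m
From the inner boundary to the vermiculite board/calcium silicate interface, ΣR_partial = 0.6731 m·K/W.
T_interface = T_in − Q'·ΣR_partial = 512 K − (85.22)(0.6731) = 455 K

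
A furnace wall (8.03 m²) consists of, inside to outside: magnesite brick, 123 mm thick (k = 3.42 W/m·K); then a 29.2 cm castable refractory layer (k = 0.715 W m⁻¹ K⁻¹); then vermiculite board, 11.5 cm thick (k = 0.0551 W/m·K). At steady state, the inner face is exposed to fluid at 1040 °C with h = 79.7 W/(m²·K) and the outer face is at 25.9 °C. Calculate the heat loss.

Q = 3.20 kW

Treat each layer as a resistance in series:
  R_conv,in = 1/(hA) = 1/(79.7·8.03) = 0.001563 K/W
  R_magnesite brick = L/(kA) = 0.123/(3.42·8.03) = 0.004479 K/W
  R_castable refractory = L/(kA) = 0.292/(0.715·8.03) = 0.05086 K/W
  R_vermiculite board = L/(kA) = 0.115/(0.0551·8.03) = 0.2599 K/W
ΣR = 0.001563 + 0.004479 + 0.05086 + 0.2599 = 0.3168 K/W
Q = ΔT/ΣR = (1040 °C − 25.9 °C)/0.3168 = 3200 W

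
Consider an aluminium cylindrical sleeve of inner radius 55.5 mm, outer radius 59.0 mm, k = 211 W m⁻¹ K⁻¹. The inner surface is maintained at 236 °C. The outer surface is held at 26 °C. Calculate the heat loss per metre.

Q' = 4550 kW/m

Q' = 2πk·ΔT/ln(r₂/r₁) = 2π × 211 × 210 / ln(0.0590/0.0555) = 4.55×10^6 W/m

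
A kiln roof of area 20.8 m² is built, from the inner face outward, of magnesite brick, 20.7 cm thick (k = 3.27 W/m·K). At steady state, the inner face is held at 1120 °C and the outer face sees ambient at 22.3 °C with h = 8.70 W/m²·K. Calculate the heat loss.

Q = 128 kW

Series thermal resistances, inner to outer:
  R_magnesite brick = L/(kA) = 0.207/(3.27·20.8) = 0.003043 K/W
  R_conv,out = 1/(hA) = 1/(8.70·20.8) = 0.005526 K/W
ΣR = 0.003043 + 0.005526 = 0.008569 K/W
Q = ΔT/ΣR = (1120 °C − 22.3 °C)/0.008569 = 1.28×10^5 W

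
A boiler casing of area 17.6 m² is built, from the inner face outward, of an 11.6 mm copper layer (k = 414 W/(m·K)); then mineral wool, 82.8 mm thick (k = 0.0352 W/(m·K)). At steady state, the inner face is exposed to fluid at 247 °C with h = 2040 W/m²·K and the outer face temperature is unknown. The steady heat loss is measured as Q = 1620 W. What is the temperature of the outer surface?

T_out = 30.4 °C

Sum the resistances:
  R_conv,in = 1/(hA) = 1/(2040·17.6) = 2.785×10^-5 K/W
  R_copper = L/(kA) = 0.0116/(414·17.6) = 1.592×10^-6 K/W
  R_mineral wool = L/(kA) = 0.0828/(0.0352·17.6) = 0.1337 K/W
ΣR = 0.1337 K/W
ΔT = Q·ΣR = 1620 × 0.1337 = 216.6 K
Heat flows outward, so T_out = T_in − ΔT = 247 − 216.6 = 30.4 °C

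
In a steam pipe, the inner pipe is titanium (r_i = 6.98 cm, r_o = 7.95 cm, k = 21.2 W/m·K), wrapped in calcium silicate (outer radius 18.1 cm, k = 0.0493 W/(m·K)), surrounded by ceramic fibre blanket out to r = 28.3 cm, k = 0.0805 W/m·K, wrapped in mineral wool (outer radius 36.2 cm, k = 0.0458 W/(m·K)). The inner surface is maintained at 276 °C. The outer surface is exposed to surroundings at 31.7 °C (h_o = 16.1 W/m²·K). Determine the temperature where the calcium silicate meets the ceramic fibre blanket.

T = 129 °C

Resistance network (inner→outer):
  R'_titanium = ln(0.0795/0.0698)/(2πk) = 0.1301/(2π·21.2) = 9.769×10^-4 m·K/W
  R'_calcium silicate = ln(0.181/0.0795)/(2πk) = 0.8227/(2π·0.0493) = 2.656 m·K/W
  R'_ceramic fibre blanket = ln(0.283/0.181)/(2πk) = 0.4469/(2π·0.0805) = 0.8837 m·K/W
  R'_mineral wool = ln(0.362/0.283)/(2πk) = 0.2462/(2π·0.0458) = 0.8555 m·K/W
  R'_conv,out = 1/(2πr h) = 1/(2π·0.362·16.1) = 0.02731 m·K/W
ΣR = 9.769×10^-4 + 2.656 + 0.8837 + 0.8555 + 0.02731 = 4.423 m·K/W
Q' = ΔT/ΣR = (276 °C − 31.7 °C)/4.423 = 55.23 W/m
From the inner boundary to the calcium silicate/ceramic fibre blanket interface, ΣR_partial = 2.657 m·K/W.
T_interface = T_in − Q'·ΣR_partial = 276 °C − (55.23)(2.657) = 129 °C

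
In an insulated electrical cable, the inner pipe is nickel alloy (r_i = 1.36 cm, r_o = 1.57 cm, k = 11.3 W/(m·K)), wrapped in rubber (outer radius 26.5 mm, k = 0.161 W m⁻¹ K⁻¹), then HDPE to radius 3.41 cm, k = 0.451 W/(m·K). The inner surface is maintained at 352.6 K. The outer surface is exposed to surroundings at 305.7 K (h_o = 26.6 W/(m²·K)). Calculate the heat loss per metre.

Resistance network (inner→outer):
  R'_nickel alloy = ln(0.0157/0.0136)/(2πk) = 0.1436/(2π·11.3) = 0.002022 m·K/W
  R'_rubber = ln(0.0265/0.0157)/(2πk) = 0.5235/(2π·0.161) = 0.5175 m·K/W
  R'_HDPE = ln(0.0341/0.0265)/(2πk) = 0.2522/(2π·0.451) = 0.08898 m·K/W
  R'_conv,out = 1/(2πr h) = 1/(2π·0.0341·26.6) = 0.1755 m·K/W
ΣR = 0.002022 + 0.5175 + 0.08898 + 0.1755 = 0.7840 m·K/W
Q' = ΔT/ΣR = (352.6 K − 305.7 K)/0.7840 = 59.8 W/m

Q' = 59.8 W/m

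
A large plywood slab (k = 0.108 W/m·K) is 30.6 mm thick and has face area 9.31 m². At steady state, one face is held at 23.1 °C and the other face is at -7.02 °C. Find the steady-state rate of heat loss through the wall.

Q = 990 W

Q = kA·ΔT/L = 0.108 × 9.31 × |23.1 °C − -7.02 °C| / 0.0306 = 990 W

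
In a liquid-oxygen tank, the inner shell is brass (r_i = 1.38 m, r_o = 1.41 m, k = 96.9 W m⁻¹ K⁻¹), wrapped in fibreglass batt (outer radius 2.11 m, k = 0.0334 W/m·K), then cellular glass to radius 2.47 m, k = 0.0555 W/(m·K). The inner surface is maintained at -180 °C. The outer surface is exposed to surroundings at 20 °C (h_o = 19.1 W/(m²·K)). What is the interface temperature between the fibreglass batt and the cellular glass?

Resistance network (inner→outer):
  R_brass = (1/1.38 − 1/1.41)/(4πk) = 0.01542/(4π·96.9) = 1.266×10^-5 K/W
  R_fibreglass batt = (1/1.41 − 1/2.11)/(4πk) = 0.2353/(4π·0.0334) = 0.5606 K/W
  R_cellular glass = (1/2.11 − 1/2.47)/(4πk) = 0.06908/(4π·0.0555) = 0.09904 K/W
  R_conv,out = 1/(4πr²h) = 1/(4π·2.47²·19.1) = 6.829×10^-4 K/W
ΣR = 1.266×10^-5 + 0.5606 + 0.09904 + 6.829×10^-4 = 0.6603 K/W
Q = ΔT/ΣR = (-180 °C − 20 °C)/0.6603 = -302.9 W
From the inner boundary to the fibreglass batt/cellular glass interface, ΣR_partial = 0.5606 K/W.
T_interface = T_in − Q·ΣR_partial = -180 °C − (-302.9)(0.5606) = -10.2 °C

T = -10.2 °C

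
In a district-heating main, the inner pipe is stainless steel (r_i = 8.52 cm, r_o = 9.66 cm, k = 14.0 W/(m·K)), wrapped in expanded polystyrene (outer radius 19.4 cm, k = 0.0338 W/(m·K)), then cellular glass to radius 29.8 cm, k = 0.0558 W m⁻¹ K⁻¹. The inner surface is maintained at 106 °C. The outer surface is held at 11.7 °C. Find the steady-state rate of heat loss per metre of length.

Q' = 20.9 W/m

Series thermal resistances, inner to outer:
  R'_stainless steel = ln(0.0966/0.0852)/(2πk) = 0.1256/(2π·14.0) = 0.001428 m·K/W
  R'_expanded polystyrene = ln(0.194/0.0966)/(2πk) = 0.6973/(2π·0.0338) = 3.283 m·K/W
  R'_cellular glass = ln(0.298/0.194)/(2πk) = 0.4292/(2π·0.0558) = 1.224 m·K/W
ΣR = 0.001428 + 3.283 + 1.224 = 4.508 m·K/W
Q' = ΔT/ΣR = (106 °C − 11.7 °C)/4.508 = 20.9 W/m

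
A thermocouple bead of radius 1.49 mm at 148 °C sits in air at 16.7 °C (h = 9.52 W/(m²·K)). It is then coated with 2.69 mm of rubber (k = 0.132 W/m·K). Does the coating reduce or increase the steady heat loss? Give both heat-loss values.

Critical radius for a sphere: r_cr = 2k/h = 0.0277 m = 2.77 cm.
Outer radius after coating: r₂ = 0.00149 + 0.00269 = 0.00418 m.
Since r₁ < r_cr and r₂ ≤ r_cr, the coating moves toward the maximum at r_cr — heat loss rises.
Bare: R = 1/(4πr₁²h) = 3765 K/W; Q = 131.3/3765 = 0.0349 W.
Coated: R = R_cond + R_conv = 738.8 K/W; Q = 131.3/738.8 = 0.178 W.

increases: 0.0349 → 0.178 W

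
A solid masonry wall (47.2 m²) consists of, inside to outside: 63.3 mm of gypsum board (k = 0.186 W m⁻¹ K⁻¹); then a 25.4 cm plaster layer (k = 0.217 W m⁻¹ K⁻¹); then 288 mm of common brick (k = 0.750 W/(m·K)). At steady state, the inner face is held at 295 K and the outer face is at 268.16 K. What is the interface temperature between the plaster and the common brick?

Series thermal resistances, inner to outer:
  R_gypsum board = L/(kA) = 0.0633/(0.186·47.2) = 0.007210 K/W
  R_plaster = L/(kA) = 0.254/(0.217·47.2) = 0.02480 K/W
  R_common brick = L/(kA) = 0.288/(0.750·47.2) = 0.008136 K/W
ΣR = 0.007210 + 0.02480 + 0.008136 = 0.04015 K/W
Q = ΔT/ΣR = (295 K − 268.16 K)/0.04015 = 668.5 W
From the inner boundary to the plaster/common brick interface, ΣR_partial = 0.03201 K/W.
T_interface = T_in − Q·ΣR_partial = 295 K − (668.5)(0.03201) = 273.60 K

T = 273.60 K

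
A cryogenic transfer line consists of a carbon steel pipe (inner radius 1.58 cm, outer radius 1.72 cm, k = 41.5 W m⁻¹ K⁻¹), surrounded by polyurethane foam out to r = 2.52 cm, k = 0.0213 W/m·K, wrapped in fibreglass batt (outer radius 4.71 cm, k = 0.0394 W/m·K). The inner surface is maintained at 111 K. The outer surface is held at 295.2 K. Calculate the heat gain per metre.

Q' = 34.2 W/m

Resistance network (inner→outer):
  R'_carbon steel = ln(0.0172/0.0158)/(2πk) = 0.08490/(2π·41.5) = 3.256×10^-4 m·K/W
  R'_polyurethane foam = ln(0.0252/0.0172)/(2πk) = 0.3819/(2π·0.0213) = 2.854 m·K/W
  R'_fibreglass batt = ln(0.0471/0.0252)/(2πk) = 0.6254/(2π·0.0394) = 2.526 m·K/W
ΣR = 3.256×10^-4 + 2.854 + 2.526 = 5.380 m·K/W
Q' = ΔT/ΣR = (111 K − 295.2 K)/5.380 = -34.2 W/m
(Negative Q' ⇒ heat flows inward; heat gain = 34.2 W/m.)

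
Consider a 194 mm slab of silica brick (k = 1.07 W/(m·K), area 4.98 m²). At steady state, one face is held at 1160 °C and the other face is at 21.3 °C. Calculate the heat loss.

Q = kA·ΔT/L = 1.07 × 4.98 × |1160 °C − 21.3 °C| / 0.194 = 31300 W

Q = 31.3 kW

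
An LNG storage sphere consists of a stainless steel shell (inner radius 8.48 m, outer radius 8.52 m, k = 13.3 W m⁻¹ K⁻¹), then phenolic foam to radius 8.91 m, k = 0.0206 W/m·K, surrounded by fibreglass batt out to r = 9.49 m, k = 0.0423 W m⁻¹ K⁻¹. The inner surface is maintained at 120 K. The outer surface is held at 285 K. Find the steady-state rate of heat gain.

Series thermal resistances, inner to outer:
  R_stainless steel = (1/8.48 − 1/8.52)/(4πk) = 5.536×10^-4/(4π·13.3) = 3.313×10^-6 K/W
  R_phenolic foam = (1/8.52 − 1/8.91)/(4πk) = 0.005137/(4π·0.0206) = 0.01985 K/W
  R_fibreglass batt = (1/8.91 − 1/9.49)/(4πk) = 0.006859/(4π·0.0423) = 0.01290 K/W
ΣR = 3.313×10^-6 + 0.01985 + 0.01290 = 0.03275 K/W
Q = ΔT/ΣR = (120 K − 285 K)/0.03275 = -5040 W
(Negative Q ⇒ heat flows inward; heat gain = 5040 W.)

Q = 5.04 kW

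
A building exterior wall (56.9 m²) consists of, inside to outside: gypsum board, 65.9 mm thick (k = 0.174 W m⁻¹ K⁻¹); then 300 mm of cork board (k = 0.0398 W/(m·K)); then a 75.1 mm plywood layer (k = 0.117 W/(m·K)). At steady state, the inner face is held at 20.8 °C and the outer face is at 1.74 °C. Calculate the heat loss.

Resistance network (inner→outer):
  R_gypsum board = L/(kA) = 0.0659/(0.174·56.9) = 0.006656 K/W
  R_cork board = L/(kA) = 0.300/(0.0398·56.9) = 0.1325 K/W
  R_plywood = L/(kA) = 0.0751/(0.117·56.9) = 0.01128 K/W
ΣR = 0.006656 + 0.1325 + 0.01128 = 0.1504 K/W
Q = ΔT/ΣR = (20.8 °C − 1.74 °C)/0.1504 = 127 W

Q = 127 W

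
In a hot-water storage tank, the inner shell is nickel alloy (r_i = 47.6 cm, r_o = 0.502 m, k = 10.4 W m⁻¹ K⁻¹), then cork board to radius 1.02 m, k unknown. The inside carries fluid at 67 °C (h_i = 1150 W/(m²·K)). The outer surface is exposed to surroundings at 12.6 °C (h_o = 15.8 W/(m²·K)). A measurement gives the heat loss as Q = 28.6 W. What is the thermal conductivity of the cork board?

k = 0.0425 W/m·K

ΣR = ΔT/Q = |67 − 12.6|/28.6 = 1.902 K/W
Known resistances:
  R_conv,in = 1/(4πr²h) = 1/(4π·0.476²·1150) = 3.054×10^-4 K/W
  R_nickel alloy = (1/0.476 − 1/0.502)/(4πk) = 0.1088/(4π·10.4) = 8.326×10^-4 K/W
  R_conv,out = 1/(4πr²h) = 1/(4π·1.02²·15.8) = 0.004841 K/W
R_cork board = ΣR − ΣR_known = 1.902 − 0.005979 = 1.896 K/W
(1/r₁−1/r₂)/(4πk) = 1.896 ⇒ k = 1.012/(4π·1.896) = 0.0425 W/m·K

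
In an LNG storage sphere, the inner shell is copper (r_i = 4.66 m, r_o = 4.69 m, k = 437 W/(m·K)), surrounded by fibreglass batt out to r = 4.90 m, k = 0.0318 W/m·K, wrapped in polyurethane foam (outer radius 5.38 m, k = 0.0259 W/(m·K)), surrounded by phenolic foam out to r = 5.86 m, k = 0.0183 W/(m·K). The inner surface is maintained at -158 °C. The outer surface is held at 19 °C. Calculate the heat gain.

Series thermal resistances, inner to outer:
  R_copper = (1/4.66 − 1/4.69)/(4πk) = 0.001373/(4π·437) = 2.500×10^-7 K/W
  R_fibreglass batt = (1/4.69 − 1/4.90)/(4πk) = 0.009138/(4π·0.0318) = 0.02287 K/W
  R_polyurethane foam = (1/4.90 − 1/5.38)/(4πk) = 0.01821/(4π·0.0259) = 0.05594 K/W
  R_phenolic foam = (1/5.38 − 1/5.86)/(4πk) = 0.01523/(4π·0.0183) = 0.06621 K/W
ΣR = 2.500×10^-7 + 0.02287 + 0.05594 + 0.06621 = 0.1450 K/W
Q = ΔT/ΣR = (-158 °C − 19 °C)/0.1450 = -1220 W
(Negative Q ⇒ heat flows inward; heat gain = 1220 W.)

Q = 1220 W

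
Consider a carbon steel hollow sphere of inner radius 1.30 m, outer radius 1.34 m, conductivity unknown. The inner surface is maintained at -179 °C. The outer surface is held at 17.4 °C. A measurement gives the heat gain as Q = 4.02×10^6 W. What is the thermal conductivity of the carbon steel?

ΣR = ΔT/Q = |-179 − 17.4|/4.02×10^6 = 4.886×10^-5 K/W
(1/r₁−1/r₂)/(4πk) = 4.886×10^-5 ⇒ k = 0.02296/(4π·4.886×10^-5) = 37.4 W/m·K

k = 37.4 W/m·K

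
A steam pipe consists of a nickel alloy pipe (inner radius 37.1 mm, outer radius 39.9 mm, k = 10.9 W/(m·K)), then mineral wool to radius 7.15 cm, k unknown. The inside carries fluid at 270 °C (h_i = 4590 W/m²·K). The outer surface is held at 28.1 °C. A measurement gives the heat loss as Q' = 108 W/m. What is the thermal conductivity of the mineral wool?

k = 0.0415 W/m·K

ΣR = ΔT/Q' = |270 − 28.1|/108 = 2.240 m·K/W
Known resistances:
  R'_conv,in = 1/(2πr h) = 1/(2π·0.0371·4590) = 9.346×10^-4 m·K/W
  R'_nickel alloy = ln(0.0399/0.0371)/(2πk) = 0.07276/(2π·10.9) = 0.001062 m·K/W
R_mineral wool = ΣR − ΣR_known = 2.240 − 0.001997 = 2.238 m·K/W
ln(r₂/r₁)/(2πk) = 2.238 ⇒ k = 0.5833/(2π·2.238) = 0.0415 W/m·K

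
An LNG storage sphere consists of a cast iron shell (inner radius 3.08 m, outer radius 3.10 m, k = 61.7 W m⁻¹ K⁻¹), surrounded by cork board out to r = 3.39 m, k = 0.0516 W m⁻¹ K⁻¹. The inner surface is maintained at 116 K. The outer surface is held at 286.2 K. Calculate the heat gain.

Treat each layer as a resistance in series:
  R_cast iron = (1/3.08 − 1/3.10)/(4πk) = 0.002095/(4π·61.7) = 2.702×10^-6 K/W
  R_cork board = (1/3.10 − 1/3.39)/(4πk) = 0.02760/(4π·0.0516) = 0.04256 K/W
ΣR = 2.702×10^-6 + 0.04256 = 0.04256 K/W
Q = ΔT/ΣR = (116 K − 286.2 K)/0.04256 = -4000 W
(Negative Q ⇒ heat flows inward; heat gain = 4000 W.)

Q = 4000 W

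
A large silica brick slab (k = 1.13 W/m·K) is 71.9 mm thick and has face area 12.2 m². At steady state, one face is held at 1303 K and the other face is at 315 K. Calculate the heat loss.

Q = 189 kW

Q = kA·ΔT/L = 1.13 × 12.2 × |1303 K − 315 K| / 0.0719 = 1.89×10^5 W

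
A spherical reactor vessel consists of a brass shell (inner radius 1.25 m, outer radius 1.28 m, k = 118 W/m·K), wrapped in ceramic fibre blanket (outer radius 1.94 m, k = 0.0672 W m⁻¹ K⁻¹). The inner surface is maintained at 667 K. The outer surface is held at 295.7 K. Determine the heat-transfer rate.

Q = 1180 W

Series thermal resistances, inner to outer:
  R_brass = (1/1.25 − 1/1.28)/(4πk) = 0.01875/(4π·118) = 1.264×10^-5 K/W
  R_ceramic fibre blanket = (1/1.28 − 1/1.94)/(4πk) = 0.2658/(4π·0.0672) = 0.3147 K/W
ΣR = 1.264×10^-5 + 0.3147 = 0.3147 K/W
Q = ΔT/ΣR = (667 K − 295.7 K)/0.3147 = 1180 W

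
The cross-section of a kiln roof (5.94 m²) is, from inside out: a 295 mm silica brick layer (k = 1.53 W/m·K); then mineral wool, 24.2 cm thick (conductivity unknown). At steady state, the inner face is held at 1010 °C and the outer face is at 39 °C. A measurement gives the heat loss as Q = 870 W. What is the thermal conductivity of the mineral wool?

ΣR = ΔT/Q = |1010 − 39|/870 = 1.116 K/W
Known resistances:
  R_silica brick = L/(kA) = 0.295/(1.53·5.94) = 0.03246 K/W
R_mineral wool = ΣR − ΣR_known = 1.116 − 0.03246 = 1.084 K/W
L/(kA) = 1.084 ⇒ k = 0.242/(1.084·5.94) = 0.0376 W/m·K

k = 0.0376 W/m·K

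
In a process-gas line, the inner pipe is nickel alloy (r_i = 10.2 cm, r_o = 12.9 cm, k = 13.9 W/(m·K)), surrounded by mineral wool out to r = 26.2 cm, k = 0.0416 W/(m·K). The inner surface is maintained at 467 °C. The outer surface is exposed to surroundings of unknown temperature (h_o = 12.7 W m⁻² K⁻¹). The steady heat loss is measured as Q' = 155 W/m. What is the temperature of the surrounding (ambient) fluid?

T_out = 39.0 °C

Sum the resistances:
  R'_nickel alloy = ln(0.129/0.102)/(2πk) = 0.2348/(2π·13.9) = 0.002689 m·K/W
  R'_mineral wool = ln(0.262/0.129)/(2πk) = 0.7085/(2π·0.0416) = 2.711 m·K/W
  R'_conv,out = 1/(2πr h) = 1/(2π·0.262·12.7) = 0.04783 m·K/W
ΣR = 2.761 m·K/W
ΔT = Q'·ΣR = 155 × 2.761 = 428.0 K
Heat flows outward, so T_out = T_in − ΔT = 467 − 428.0 = 39.0 °C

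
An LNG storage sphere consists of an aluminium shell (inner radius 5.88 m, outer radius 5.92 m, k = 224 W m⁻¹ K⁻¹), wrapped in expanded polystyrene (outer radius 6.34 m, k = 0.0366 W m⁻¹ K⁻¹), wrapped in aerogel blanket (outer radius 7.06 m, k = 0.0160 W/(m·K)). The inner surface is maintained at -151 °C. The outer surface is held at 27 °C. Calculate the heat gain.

Series thermal resistances, inner to outer:
  R_aluminium = (1/5.88 − 1/5.92)/(4πk) = 0.001149/(4π·224) = 4.082×10^-7 K/W
  R_expanded polystyrene = (1/5.92 − 1/6.34)/(4πk) = 0.01119/(4π·0.0366) = 0.02433 K/W
  R_aerogel blanket = (1/6.34 − 1/7.06)/(4πk) = 0.01609/(4π·0.0160) = 0.08000 K/W
ΣR = 4.082×10^-7 + 0.02433 + 0.08000 = 0.1043 K/W
Q = ΔT/ΣR = (-151 °C − 27 °C)/0.1043 = -1710 W
(Negative Q ⇒ heat flows inward; heat gain = 1710 W.)

Q = 1710 W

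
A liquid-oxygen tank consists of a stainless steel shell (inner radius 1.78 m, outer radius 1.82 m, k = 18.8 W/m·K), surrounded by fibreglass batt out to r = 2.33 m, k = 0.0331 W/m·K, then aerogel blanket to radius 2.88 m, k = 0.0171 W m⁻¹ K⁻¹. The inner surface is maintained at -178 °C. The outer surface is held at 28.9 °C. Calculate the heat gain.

Q = 309 W

Treat each layer as a resistance in series:
  R_stainless steel = (1/1.78 − 1/1.82)/(4πk) = 0.01235/(4π·18.8) = 5.226×10^-5 K/W
  R_fibreglass batt = (1/1.82 − 1/2.33)/(4πk) = 0.1203/(4π·0.0331) = 0.2891 K/W
  R_aerogel blanket = (1/2.33 − 1/2.88)/(4πk) = 0.08196/(4π·0.0171) = 0.3814 K/W
ΣR = 5.226×10^-5 + 0.2891 + 0.3814 = 0.6706 K/W
Q = ΔT/ΣR = (-178 °C − 28.9 °C)/0.6706 = -309 W
(Negative Q ⇒ heat flows inward; heat gain = 309 W.)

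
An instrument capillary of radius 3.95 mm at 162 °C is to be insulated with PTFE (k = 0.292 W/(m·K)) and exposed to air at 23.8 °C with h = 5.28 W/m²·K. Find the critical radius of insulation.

For a cylinder, r_cr = k_ins/h = 0.292/5.28 = 0.0553 m = 5.53 cm

r_cr = 5.53 cm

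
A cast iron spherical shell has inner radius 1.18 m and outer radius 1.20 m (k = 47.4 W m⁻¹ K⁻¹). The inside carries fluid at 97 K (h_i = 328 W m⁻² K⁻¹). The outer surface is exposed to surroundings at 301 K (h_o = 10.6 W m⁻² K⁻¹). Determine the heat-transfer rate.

Treat each layer as a resistance in series:
  R_conv,in = 1/(4πr²h) = 1/(4π·1.18²·328) = 1.742×10^-4 K/W
  R_cast iron = (1/1.18 − 1/1.20)/(4πk) = 0.01412/(4π·47.4) = 2.371×10^-5 K/W
  R_conv,out = 1/(4πr²h) = 1/(4π·1.20²·10.6) = 0.005213 K/W
ΣR = 1.742×10^-4 + 2.371×10^-5 + 0.005213 = 0.005411 K/W
Q = ΔT/ΣR = (97 K − 301 K)/0.005411 = -37700 W
(Negative Q ⇒ heat flows inward; heat gain = 37700 W.)

Q = 37.7 kW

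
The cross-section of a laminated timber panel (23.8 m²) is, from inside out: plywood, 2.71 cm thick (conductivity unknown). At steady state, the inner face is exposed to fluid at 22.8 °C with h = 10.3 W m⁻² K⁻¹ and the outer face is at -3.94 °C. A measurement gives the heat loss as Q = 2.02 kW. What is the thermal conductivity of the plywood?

ΣR = ΔT/Q = |22.8 − -3.94|/2020 = 0.01324 K/W
Known resistances:
  R_conv,in = 1/(hA) = 1/(10.3·23.8) = 0.004079 K/W
R_plywood = ΣR − ΣR_known = 0.01324 − 0.004079 = 0.009161 K/W
L/(kA) = 0.009161 ⇒ k = 0.0271/(0.009161·23.8) = 0.124 W/m·K

k = 0.124 W/m·K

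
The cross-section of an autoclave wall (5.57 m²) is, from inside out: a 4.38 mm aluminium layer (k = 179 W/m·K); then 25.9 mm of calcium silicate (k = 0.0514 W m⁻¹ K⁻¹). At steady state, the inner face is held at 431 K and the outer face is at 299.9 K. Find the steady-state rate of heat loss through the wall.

Q = 1450 W

Series thermal resistances, inner to outer:
  R_aluminium = L/(kA) = 0.00438/(179·5.57) = 4.393×10^-6 K/W
  R_calcium silicate = L/(kA) = 0.0259/(0.0514·5.57) = 0.09047 K/W
ΣR = 4.393×10^-6 + 0.09047 = 0.09047 K/W
Q = ΔT/ΣR = (431 K − 299.9 K)/0.09047 = 1450 W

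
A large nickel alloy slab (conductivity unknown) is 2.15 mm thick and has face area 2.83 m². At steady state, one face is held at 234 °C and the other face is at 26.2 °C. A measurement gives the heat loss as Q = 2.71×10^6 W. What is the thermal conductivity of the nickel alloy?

k = 9.91 W/m·K

ΣR = ΔT/Q = |234 − 26.2|/2.71×10^6 = 7.668×10^-5 K/W
L/(kA) = 7.668×10^-5 ⇒ k = 0.00215/(7.668×10^-5·2.83) = 9.91 W/m·K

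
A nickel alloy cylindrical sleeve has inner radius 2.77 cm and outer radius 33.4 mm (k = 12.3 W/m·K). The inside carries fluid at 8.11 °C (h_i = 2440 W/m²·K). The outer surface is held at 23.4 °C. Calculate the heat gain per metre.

Resistance network (inner→outer):
  R'_conv,in = 1/(2πr h) = 1/(2π·0.0277·2440) = 0.002355 m·K/W
  R'_nickel alloy = ln(0.0334/0.0277)/(2πk) = 0.1871/(2π·12.3) = 0.002421 m·K/W
ΣR = 0.002355 + 0.002421 = 0.004776 m·K/W
Q' = ΔT/ΣR = (8.11 °C − 23.4 °C)/0.004776 = -3200 W/m
(Negative Q' ⇒ heat flows inward; heat gain = 3200 W/m.)

Q' = 3.20 kW/m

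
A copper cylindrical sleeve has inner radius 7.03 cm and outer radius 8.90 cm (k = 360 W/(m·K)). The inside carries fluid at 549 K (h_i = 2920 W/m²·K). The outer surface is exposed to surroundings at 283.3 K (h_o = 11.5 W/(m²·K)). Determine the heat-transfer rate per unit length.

Q' = 1700 W/m

Treat each layer as a resistance in series:
  R'_conv,in = 1/(2πr h) = 1/(2π·0.0703·2920) = 7.753×10^-4 m·K/W
  R'_copper = ln(0.0890/0.0703)/(2πk) = 0.2359/(2π·360) = 1.043×10^-4 m·K/W
  R'_conv,out = 1/(2πr h) = 1/(2π·0.0890·11.5) = 0.1555 m·K/W
ΣR = 7.753×10^-4 + 1.043×10^-4 + 0.1555 = 0.1564 m·K/W
Q' = ΔT/ΣR = (549 K − 283.3 K)/0.1564 = 1700 W/m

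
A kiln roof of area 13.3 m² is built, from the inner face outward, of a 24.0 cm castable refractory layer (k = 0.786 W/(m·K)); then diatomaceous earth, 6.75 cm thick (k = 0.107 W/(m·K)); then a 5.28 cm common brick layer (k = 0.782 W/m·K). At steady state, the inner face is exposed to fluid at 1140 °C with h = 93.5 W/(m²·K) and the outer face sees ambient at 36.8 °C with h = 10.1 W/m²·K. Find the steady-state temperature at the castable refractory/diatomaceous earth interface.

T = 827 °C

Treat each layer as a resistance in series:
  R_conv,in = 1/(hA) = 1/(93.5·13.3) = 8.041×10^-4 K/W
  R_castable refractory = L/(kA) = 0.240/(0.786·13.3) = 0.02296 K/W
  R_diatomaceous earth = L/(kA) = 0.0675/(0.107·13.3) = 0.04743 K/W
  R_common brick = L/(kA) = 0.0528/(0.782·13.3) = 0.005077 K/W
  R_conv,out = 1/(hA) = 1/(10.1·13.3) = 0.007444 K/W
ΣR = 8.041×10^-4 + 0.02296 + 0.04743 + 0.005077 + 0.007444 = 0.08372 K/W
Q = ΔT/ΣR = (1140 °C − 36.8 °C)/0.08372 = 13180 W
From the inner boundary to the castable refractory/diatomaceous earth interface, ΣR_partial = 0.02376 K/W.
T_interface = T_in − Q·ΣR_partial = 1140 °C − (13180)(0.02376) = 827 °C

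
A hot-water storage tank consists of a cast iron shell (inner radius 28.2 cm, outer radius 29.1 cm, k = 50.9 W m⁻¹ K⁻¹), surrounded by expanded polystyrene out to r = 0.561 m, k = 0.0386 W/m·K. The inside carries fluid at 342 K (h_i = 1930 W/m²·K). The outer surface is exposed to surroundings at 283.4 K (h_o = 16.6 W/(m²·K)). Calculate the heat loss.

Q = 17.1 W

Resistance network (inner→outer):
  R_conv,in = 1/(4πr²h) = 1/(4π·0.282²·1930) = 5.185×10^-4 K/W
  R_cast iron = (1/0.282 − 1/0.291)/(4πk) = 0.1097/(4π·50.9) = 1.715×10^-4 K/W
  R_expanded polystyrene = (1/0.291 − 1/0.561)/(4πk) = 1.654/(4π·0.0386) = 3.410 K/W
  R_conv,out = 1/(4πr²h) = 1/(4π·0.561²·16.6) = 0.01523 K/W
ΣR = 5.185×10^-4 + 1.715×10^-4 + 3.410 + 0.01523 = 3.426 K/W
Q = ΔT/ΣR = (342 K − 283.4 K)/3.426 = 17.1 W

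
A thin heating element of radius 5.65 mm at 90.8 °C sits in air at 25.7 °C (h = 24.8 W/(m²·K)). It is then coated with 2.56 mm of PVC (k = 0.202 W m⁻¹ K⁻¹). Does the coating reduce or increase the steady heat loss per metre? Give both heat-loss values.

increases: 57.3 → 60.5 W/m

Critical radius for a cylinder: r_cr = k/h = 0.00815 m = 0.815 cm.
Outer radius after coating: r₂ = 0.00565 + 0.00256 = 0.00821 m.
r₁ < r_cr < r₂: heat loss rises to a maximum at r_cr then falls. Whether the coating helps depends on whether Q(r₂) has dropped back below Q(r₁).
Bare: R = 1/(2πr₁h) = 1.136 m·K/W; Q = 65.1/1.136 = 57.3 W/m.
Coated: R = R_cond + R_conv = 1.076 m·K/W; Q = 65.1/1.076 = 60.5 W/m.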